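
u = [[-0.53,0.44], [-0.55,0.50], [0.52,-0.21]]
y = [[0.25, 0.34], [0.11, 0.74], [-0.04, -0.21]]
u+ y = [[-0.28, 0.78], [-0.44, 1.24], [0.48, -0.42]]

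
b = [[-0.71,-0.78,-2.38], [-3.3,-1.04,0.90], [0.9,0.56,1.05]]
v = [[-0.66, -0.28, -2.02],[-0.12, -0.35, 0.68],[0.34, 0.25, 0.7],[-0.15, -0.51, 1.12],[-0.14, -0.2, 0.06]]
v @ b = [[-0.43, -0.33, -0.8], [1.85, 0.84, 0.68], [-0.44, -0.13, 0.15], [2.80, 1.27, 1.07], [0.81, 0.35, 0.22]]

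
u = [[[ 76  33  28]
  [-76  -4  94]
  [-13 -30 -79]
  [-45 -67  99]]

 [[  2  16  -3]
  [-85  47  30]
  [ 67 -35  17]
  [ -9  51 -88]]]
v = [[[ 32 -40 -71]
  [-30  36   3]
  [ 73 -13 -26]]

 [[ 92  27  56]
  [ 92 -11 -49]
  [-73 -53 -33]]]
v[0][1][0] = -30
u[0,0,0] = 76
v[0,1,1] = 36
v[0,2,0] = 73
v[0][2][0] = 73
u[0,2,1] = -30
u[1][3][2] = -88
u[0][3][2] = 99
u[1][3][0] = -9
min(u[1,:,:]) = -88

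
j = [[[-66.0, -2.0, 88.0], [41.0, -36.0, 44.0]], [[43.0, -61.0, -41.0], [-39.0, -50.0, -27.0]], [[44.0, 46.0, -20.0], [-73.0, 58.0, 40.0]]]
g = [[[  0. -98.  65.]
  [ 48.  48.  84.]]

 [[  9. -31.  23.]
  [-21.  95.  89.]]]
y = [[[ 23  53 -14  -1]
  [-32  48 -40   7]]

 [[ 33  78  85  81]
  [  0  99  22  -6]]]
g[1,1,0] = -21.0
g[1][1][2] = 89.0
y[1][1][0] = 0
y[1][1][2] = 22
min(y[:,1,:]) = -40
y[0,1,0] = -32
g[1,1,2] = 89.0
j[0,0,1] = -2.0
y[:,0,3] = [-1, 81]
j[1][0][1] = -61.0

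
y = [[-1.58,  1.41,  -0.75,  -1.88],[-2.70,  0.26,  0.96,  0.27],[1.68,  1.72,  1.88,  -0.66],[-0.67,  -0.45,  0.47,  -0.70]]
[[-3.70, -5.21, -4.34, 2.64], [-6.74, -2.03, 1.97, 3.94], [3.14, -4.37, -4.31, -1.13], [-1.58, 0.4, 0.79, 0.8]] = y @ [[2.37, 0.48, -0.63, -1.35], [-0.21, -2.6, -2.02, 0.45], [-0.28, -0.2, 0.51, 0.19], [-0.07, 0.5, 1.12, -0.01]]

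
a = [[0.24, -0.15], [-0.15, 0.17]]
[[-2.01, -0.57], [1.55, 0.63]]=a @[[-5.95, -0.16], [3.89, 3.55]]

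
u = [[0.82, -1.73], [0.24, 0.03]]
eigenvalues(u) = [(0.42+0.51j), (0.42-0.51j)]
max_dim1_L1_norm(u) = 2.55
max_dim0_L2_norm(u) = 1.73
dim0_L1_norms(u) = [1.06, 1.76]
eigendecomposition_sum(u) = [[0.41+0.09j, -0.86+0.72j], [0.12-0.10j, 0.01+0.42j]] + [[0.41-0.09j, -0.86-0.72j],[(0.12+0.1j), (0.01-0.42j)]]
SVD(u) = [[-1.0, -0.04], [-0.04, 1.00]] @ diag([1.9160145783164173, 0.22953896331334173]) @ [[-0.43, 0.90], [0.9, 0.43]]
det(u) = 0.44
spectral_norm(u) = 1.92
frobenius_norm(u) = 1.93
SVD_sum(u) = [[0.83, -1.73],[0.03, -0.07]] + [[-0.01, -0.00],[0.21, 0.10]]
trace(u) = 0.85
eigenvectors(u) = [[(0.94+0j),  (0.94-0j)],[(0.21-0.28j),  (0.21+0.28j)]]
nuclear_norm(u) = 2.15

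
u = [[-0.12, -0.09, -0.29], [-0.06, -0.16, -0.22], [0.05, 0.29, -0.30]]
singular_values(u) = [0.48, 0.36, 0.05]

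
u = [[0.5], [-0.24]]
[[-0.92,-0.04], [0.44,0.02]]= u@[[-1.83, -0.08]]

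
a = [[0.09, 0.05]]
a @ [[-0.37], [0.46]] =[[-0.01]]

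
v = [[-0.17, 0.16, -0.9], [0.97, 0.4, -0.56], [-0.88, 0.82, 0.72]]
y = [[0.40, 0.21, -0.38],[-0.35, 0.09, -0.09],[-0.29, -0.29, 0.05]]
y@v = [[0.47, -0.16, -0.75],  [0.23, -0.09, 0.2],  [-0.28, -0.12, 0.46]]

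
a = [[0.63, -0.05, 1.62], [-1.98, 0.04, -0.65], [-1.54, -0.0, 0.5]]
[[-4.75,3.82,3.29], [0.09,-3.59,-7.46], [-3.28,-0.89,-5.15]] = a @[[1.02,  1.20,  3.56],[-2.57,  0.94,  0.37],[-3.41,  1.92,  0.66]]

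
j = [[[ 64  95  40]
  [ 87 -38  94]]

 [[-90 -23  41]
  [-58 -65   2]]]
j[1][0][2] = 41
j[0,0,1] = 95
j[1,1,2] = 2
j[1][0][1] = -23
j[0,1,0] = 87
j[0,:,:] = [[64, 95, 40], [87, -38, 94]]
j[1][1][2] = 2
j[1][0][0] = -90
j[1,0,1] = -23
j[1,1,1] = -65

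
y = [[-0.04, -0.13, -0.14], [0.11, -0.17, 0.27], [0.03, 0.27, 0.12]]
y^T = [[-0.04, 0.11, 0.03], [-0.13, -0.17, 0.27], [-0.14, 0.27, 0.12]]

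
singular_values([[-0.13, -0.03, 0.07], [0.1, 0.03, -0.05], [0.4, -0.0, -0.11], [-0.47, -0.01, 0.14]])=[0.67, 0.05, 0.01]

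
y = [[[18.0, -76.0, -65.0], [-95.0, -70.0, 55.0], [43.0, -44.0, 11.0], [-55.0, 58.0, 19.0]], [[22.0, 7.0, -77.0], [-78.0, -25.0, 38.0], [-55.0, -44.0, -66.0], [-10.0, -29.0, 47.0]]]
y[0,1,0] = -95.0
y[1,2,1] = -44.0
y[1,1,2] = 38.0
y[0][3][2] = 19.0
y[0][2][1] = -44.0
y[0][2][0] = 43.0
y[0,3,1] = 58.0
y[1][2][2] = -66.0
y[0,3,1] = 58.0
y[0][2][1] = -44.0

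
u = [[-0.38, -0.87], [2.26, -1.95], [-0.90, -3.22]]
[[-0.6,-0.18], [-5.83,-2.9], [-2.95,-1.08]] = u@ [[-1.44,  -0.8], [1.32,  0.56]]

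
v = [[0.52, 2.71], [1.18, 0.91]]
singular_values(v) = [3.0, 0.91]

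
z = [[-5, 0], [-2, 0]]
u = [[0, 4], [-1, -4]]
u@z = [[-8, 0], [13, 0]]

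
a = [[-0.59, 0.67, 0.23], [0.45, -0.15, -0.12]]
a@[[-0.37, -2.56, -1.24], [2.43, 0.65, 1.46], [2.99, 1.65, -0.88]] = [[2.53, 2.33, 1.51], [-0.89, -1.45, -0.67]]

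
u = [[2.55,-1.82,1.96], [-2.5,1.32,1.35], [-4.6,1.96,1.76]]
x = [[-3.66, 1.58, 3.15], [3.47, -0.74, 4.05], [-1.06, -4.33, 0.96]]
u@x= [[-17.73, -3.11, 2.54], [12.30, -10.77, -1.23], [21.77, -16.34, -4.86]]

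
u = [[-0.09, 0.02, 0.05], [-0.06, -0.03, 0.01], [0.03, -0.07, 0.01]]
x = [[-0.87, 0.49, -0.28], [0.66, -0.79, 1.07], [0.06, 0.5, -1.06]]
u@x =[[0.09, -0.03, -0.01], [0.03, -0.0, -0.03], [-0.07, 0.08, -0.09]]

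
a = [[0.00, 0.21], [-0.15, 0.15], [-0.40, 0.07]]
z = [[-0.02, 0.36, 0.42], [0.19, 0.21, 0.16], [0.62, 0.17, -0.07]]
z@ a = [[-0.22,0.08], [-0.10,0.08], [0.0,0.15]]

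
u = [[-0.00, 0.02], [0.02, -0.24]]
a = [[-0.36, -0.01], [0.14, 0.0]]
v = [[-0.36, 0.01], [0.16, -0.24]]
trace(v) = -0.60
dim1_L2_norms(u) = [0.02, 0.24]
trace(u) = -0.24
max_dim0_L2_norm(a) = 0.39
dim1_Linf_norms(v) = [0.36, 0.24]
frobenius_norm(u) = 0.24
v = a + u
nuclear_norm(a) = 0.39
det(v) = 0.08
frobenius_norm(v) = 0.46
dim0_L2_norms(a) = [0.39, 0.01]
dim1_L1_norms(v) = [0.37, 0.4]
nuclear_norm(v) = 0.62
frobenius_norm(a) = 0.39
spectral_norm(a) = 0.39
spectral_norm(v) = 0.41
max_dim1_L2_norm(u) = 0.24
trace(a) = -0.36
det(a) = 0.00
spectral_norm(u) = 0.24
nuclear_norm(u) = 0.24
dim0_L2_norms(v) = [0.39, 0.24]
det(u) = -0.00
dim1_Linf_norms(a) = [0.36, 0.14]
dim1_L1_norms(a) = [0.37, 0.14]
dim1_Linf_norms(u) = [0.02, 0.24]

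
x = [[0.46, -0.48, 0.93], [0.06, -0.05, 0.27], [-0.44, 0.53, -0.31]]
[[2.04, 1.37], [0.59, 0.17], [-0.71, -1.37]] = x @ [[-0.31,0.85], [-0.31,-1.82], [2.19,0.11]]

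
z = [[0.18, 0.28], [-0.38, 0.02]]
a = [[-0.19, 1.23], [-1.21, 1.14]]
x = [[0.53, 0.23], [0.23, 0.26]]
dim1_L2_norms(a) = [1.24, 1.66]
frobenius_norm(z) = 0.51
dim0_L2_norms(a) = [1.22, 1.68]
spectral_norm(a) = 1.97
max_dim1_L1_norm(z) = 0.46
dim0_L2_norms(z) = [0.42, 0.28]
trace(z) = 0.20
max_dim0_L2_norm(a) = 1.68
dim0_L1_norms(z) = [0.56, 0.3]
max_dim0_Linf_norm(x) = 0.53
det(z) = 0.11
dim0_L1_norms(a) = [1.4, 2.37]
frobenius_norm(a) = 2.08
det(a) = 1.27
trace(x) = 0.79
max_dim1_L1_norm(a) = 2.35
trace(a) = 0.95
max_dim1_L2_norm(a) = 1.66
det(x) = 0.08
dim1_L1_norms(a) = [1.42, 2.35]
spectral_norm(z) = 0.44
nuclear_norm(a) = 2.62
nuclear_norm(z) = 0.69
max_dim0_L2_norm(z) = 0.42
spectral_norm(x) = 0.66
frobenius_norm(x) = 0.67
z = a @ x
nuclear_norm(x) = 0.79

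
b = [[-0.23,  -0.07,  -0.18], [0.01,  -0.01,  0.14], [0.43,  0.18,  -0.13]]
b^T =[[-0.23, 0.01, 0.43],[-0.07, -0.01, 0.18],[-0.18, 0.14, -0.13]]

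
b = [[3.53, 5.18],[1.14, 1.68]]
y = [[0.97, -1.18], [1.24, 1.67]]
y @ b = [[2.08, 3.04],[6.28, 9.23]]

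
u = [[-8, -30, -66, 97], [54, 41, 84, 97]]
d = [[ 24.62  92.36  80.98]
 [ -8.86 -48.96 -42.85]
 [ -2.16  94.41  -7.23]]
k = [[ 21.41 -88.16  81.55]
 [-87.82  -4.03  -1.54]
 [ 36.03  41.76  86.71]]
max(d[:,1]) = 94.41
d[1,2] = -42.85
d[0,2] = 80.98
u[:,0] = [-8, 54]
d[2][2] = -7.23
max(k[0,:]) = 81.55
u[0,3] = 97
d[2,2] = -7.23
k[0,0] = 21.41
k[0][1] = -88.16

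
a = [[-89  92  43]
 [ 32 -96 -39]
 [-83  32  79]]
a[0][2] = 43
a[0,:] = [-89, 92, 43]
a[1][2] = -39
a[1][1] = -96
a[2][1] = 32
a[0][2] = 43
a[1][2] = -39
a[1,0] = 32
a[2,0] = -83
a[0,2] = 43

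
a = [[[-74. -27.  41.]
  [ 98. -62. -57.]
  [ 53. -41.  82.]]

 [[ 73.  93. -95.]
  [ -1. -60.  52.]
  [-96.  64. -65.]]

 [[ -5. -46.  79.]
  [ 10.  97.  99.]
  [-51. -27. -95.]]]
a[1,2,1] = 64.0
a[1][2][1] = 64.0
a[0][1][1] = -62.0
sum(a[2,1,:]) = 206.0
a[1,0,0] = 73.0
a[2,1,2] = 99.0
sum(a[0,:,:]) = 13.0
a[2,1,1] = 97.0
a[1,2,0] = -96.0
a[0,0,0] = -74.0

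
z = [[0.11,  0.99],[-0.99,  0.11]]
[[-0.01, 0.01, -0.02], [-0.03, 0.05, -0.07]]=z @ [[0.03, -0.05, 0.07], [-0.01, 0.02, -0.03]]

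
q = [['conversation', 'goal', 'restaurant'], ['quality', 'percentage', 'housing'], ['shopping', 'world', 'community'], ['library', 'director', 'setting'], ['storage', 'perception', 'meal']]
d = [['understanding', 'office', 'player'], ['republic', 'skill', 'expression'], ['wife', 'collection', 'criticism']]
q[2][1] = 'world'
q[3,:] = ['library', 'director', 'setting']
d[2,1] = 'collection'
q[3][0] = 'library'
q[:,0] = ['conversation', 'quality', 'shopping', 'library', 'storage']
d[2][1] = 'collection'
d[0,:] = ['understanding', 'office', 'player']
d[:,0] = ['understanding', 'republic', 'wife']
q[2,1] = 'world'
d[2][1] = 'collection'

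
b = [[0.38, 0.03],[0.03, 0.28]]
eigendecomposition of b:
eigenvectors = [[0.96, -0.27], [0.27, 0.96]]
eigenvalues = [0.39, 0.27]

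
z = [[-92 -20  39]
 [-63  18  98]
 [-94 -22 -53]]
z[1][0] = -63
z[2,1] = -22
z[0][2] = 39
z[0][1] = -20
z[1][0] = -63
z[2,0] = -94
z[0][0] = -92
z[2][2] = -53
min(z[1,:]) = -63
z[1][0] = -63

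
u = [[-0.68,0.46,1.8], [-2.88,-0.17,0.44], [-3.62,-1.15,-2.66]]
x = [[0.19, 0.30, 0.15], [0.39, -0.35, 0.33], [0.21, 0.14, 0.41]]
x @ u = [[-1.54, -0.14, 0.08], [-0.45, -0.14, -0.33], [-2.03, -0.4, -0.65]]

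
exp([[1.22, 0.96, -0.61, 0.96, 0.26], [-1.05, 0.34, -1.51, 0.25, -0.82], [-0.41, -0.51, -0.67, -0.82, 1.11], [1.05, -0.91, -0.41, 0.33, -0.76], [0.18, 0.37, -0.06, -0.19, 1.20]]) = [[4.40, 1.49, -2.24, 3.4, -2.37],[-1.65, 0.34, -0.59, 0.2, -2.87],[-1.22, 0.03, 0.96, -1.52, 2.57],[3.49, -0.49, -0.68, 2.89, -1.53],[-0.04, 0.98, -0.55, -0.09, 2.69]]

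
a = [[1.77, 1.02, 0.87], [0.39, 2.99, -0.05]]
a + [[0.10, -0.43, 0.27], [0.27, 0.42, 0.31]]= [[1.87,0.59,1.14], [0.66,3.41,0.26]]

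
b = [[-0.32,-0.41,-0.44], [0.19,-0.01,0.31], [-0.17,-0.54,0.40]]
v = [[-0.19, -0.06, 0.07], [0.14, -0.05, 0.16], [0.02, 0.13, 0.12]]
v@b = [[0.04, 0.04, 0.09],[-0.08, -0.14, -0.01],[-0.00, -0.07, 0.08]]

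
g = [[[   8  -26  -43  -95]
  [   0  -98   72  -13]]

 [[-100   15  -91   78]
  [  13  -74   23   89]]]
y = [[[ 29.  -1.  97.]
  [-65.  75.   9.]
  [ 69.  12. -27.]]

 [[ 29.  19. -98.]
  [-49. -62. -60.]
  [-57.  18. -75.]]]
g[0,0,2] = -43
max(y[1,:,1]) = 19.0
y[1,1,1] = -62.0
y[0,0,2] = 97.0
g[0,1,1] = -98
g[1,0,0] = -100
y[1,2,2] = -75.0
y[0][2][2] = -27.0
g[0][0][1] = -26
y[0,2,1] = 12.0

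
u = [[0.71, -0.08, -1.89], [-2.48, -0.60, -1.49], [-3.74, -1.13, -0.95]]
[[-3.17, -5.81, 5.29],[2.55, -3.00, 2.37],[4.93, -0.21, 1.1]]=u @[[-1.80, -0.24, 1.01], [0.78, -1.58, -2.37], [0.97, 3.05, -2.32]]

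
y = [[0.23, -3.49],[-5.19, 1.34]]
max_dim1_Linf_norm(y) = 5.19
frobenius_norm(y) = 6.40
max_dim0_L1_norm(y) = 5.42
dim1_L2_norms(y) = [3.5, 5.36]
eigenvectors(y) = [[-0.68,0.58], [-0.73,-0.81]]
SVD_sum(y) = [[1.53, -0.71], [-4.78, 2.23]] + [[-1.3, -2.78], [-0.41, -0.89]]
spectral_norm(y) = 5.53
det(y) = -17.80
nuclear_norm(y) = 8.75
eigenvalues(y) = [-3.51, 5.08]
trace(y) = 1.57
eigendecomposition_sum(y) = [[-1.98, -1.43], [-2.12, -1.53]] + [[2.21, -2.06], [-3.07, 2.87]]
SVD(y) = [[-0.3, 0.95], [0.95, 0.30]] @ diag([5.5323756868042935, 3.2183100006147236]) @ [[-0.91, 0.42], [-0.42, -0.91]]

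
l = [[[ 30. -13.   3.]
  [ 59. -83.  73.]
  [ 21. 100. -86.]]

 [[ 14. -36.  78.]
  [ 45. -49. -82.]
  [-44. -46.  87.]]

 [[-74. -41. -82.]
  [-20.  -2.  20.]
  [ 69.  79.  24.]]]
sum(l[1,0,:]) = 56.0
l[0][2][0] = 21.0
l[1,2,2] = 87.0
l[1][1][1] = -49.0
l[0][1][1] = -83.0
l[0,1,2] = 73.0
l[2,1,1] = -2.0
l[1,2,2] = 87.0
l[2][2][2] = 24.0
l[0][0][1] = -13.0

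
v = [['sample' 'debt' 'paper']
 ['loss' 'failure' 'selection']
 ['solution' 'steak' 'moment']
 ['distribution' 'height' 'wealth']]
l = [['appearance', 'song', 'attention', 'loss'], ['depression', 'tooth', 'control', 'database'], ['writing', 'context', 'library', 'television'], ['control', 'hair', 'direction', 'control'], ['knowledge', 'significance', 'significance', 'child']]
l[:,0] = ['appearance', 'depression', 'writing', 'control', 'knowledge']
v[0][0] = 'sample'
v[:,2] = ['paper', 'selection', 'moment', 'wealth']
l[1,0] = 'depression'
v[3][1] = 'height'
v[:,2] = ['paper', 'selection', 'moment', 'wealth']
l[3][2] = 'direction'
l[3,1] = 'hair'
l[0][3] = 'loss'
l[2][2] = 'library'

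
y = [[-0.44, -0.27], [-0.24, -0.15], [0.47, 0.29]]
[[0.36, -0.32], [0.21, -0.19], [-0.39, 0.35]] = y @ [[1.09, -2.07], [-3.12, 4.56]]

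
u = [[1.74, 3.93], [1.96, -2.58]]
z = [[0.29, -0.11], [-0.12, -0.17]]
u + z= [[2.03, 3.82], [1.84, -2.75]]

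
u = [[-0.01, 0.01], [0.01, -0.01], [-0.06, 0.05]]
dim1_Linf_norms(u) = [0.01, 0.01, 0.06]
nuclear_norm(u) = 0.08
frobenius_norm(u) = 0.08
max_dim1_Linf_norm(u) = 0.06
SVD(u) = [[-0.17, 0.69], [0.17, -0.69], [-0.97, -0.25]] @ diag([0.0806034839136054, 0.001754531558324356]) @ [[0.76, -0.64], [0.64, 0.76]]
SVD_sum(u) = [[-0.01,0.01], [0.01,-0.01], [-0.06,0.05]] + [[0.00, 0.0], [-0.00, -0.0], [-0.0, -0.0]]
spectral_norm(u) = 0.08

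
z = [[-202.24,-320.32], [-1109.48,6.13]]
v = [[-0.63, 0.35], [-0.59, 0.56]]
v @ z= [[-260.91, 203.95], [-501.99, 192.42]]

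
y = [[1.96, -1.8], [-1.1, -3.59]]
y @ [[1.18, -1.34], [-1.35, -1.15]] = [[4.74, -0.56],[3.55, 5.6]]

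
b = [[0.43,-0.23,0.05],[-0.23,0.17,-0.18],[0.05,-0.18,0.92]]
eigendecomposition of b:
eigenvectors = [[-0.47, -0.86, 0.20], [-0.87, 0.41, -0.27], [-0.15, 0.3, 0.94]]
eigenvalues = [0.02, 0.52, 0.98]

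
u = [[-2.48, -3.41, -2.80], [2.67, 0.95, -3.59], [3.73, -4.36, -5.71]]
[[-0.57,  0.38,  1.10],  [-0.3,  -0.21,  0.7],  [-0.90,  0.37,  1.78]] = u @ [[0.01, -0.01, -0.02],[0.07, -0.12, -0.11],[0.11, 0.02, -0.24]]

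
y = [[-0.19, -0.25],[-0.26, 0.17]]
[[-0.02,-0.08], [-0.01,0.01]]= y@[[0.05,0.12], [0.04,0.24]]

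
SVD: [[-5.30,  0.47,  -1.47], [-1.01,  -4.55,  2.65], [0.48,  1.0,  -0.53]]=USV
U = [[-0.84, -0.54, 0.05], [0.54, -0.81, 0.22], [-0.08, 0.21, 0.97]]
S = [5.55, 5.47, 0.0]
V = [[0.70, -0.53, 0.49], [0.69, 0.67, -0.27], [0.18, -0.52, -0.83]]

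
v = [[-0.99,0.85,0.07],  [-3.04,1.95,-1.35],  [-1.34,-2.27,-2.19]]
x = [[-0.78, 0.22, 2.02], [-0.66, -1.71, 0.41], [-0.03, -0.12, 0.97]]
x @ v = [[-2.6, -4.82, -4.78], [5.3, -4.83, 1.36], [-0.91, -2.46, -1.96]]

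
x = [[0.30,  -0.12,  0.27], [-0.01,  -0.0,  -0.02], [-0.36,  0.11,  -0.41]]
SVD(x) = [[-0.60, -0.79, 0.11], [0.03, -0.17, -0.99], [0.8, -0.59, 0.12]] @ diag([0.6965344421130697, 0.049393344872044234, 0.0002615962271067376]) @ [[-0.67, 0.23, -0.7], [-0.47, 0.61, 0.64], [-0.57, -0.76, 0.3]]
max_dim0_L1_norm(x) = 0.7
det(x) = -0.00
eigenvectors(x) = [[0.45, -0.83, -0.58], [-0.06, -0.03, -0.76], [-0.89, 0.56, 0.3]]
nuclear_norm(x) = 0.75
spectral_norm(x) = 0.70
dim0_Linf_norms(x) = [0.36, 0.12, 0.41]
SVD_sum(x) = [[0.28,-0.10,0.3], [-0.01,0.00,-0.01], [-0.37,0.13,-0.39]] + [[0.02, -0.02, -0.03],[0.0, -0.0, -0.01],[0.01, -0.02, -0.02]] + [[-0.00, -0.0, 0.00], [0.0, 0.0, -0.00], [-0.00, -0.00, 0.00]]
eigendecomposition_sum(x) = [[0.12, -0.02, 0.17],[-0.02, 0.0, -0.02],[-0.24, 0.04, -0.34]] + [[0.18, -0.10, 0.1],[0.01, -0.0, 0.0],[-0.12, 0.07, -0.07]] + [[-0.0, 0.00, -0.0], [-0.0, 0.0, -0.00], [0.0, -0.0, 0.0]]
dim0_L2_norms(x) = [0.47, 0.16, 0.49]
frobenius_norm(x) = 0.70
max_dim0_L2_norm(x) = 0.49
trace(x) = -0.11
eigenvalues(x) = [-0.22, 0.11, 0.0]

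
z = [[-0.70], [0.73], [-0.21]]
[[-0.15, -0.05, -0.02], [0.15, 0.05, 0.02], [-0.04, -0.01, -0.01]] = z@[[0.21, 0.07, 0.03]]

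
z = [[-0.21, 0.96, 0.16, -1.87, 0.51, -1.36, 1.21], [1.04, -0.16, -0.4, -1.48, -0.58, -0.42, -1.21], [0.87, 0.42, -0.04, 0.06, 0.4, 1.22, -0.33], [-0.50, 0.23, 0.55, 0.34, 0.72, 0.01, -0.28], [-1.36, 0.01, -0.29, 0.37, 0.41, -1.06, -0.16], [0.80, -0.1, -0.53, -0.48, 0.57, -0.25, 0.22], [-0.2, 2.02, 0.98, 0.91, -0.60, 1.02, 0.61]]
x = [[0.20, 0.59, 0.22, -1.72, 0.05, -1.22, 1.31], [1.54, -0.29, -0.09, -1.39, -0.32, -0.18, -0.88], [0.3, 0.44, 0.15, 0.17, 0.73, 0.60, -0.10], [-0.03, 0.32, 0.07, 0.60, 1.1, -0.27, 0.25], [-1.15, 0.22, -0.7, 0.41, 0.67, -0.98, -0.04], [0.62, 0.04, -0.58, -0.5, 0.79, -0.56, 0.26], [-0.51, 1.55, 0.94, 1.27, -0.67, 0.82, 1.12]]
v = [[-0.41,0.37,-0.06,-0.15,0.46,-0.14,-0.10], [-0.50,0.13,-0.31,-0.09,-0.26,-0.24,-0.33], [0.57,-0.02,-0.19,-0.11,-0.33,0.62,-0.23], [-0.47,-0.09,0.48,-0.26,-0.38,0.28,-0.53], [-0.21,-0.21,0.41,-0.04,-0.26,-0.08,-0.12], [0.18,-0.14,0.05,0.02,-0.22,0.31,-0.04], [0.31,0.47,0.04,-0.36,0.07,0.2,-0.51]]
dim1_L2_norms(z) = [2.84, 2.33, 1.64, 1.15, 1.84, 1.26, 2.77]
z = v + x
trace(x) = 1.89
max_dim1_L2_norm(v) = 1.02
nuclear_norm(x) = 11.59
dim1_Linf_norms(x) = [1.72, 1.54, 0.73, 1.1, 1.15, 0.79, 1.55]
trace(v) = -1.19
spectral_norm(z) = 3.40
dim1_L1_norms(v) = [1.69, 1.86, 2.07, 2.49, 1.33, 0.96, 1.96]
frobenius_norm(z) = 5.49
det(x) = 4.34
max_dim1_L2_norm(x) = 2.74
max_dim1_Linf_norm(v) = 0.62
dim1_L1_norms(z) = [6.28, 5.29, 3.34, 2.63, 3.66, 2.95, 6.34]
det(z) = 8.24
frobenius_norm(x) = 5.28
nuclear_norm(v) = 4.38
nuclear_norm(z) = 12.35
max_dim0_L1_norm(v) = 2.65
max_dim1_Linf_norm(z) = 2.02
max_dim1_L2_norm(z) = 2.84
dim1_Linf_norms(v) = [0.46, 0.5, 0.62, 0.53, 0.41, 0.31, 0.51]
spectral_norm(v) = 1.26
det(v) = 0.00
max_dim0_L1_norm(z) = 5.51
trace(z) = 0.70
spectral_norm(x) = 3.51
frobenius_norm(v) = 2.10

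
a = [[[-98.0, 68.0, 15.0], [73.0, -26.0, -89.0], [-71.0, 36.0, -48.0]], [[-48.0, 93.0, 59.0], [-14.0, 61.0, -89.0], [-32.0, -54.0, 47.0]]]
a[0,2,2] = -48.0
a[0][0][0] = -98.0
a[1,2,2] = 47.0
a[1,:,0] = [-48.0, -14.0, -32.0]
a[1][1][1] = 61.0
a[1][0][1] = 93.0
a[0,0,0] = -98.0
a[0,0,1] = 68.0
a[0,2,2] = -48.0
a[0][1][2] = -89.0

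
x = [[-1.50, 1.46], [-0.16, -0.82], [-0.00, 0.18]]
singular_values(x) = [2.15, 0.69]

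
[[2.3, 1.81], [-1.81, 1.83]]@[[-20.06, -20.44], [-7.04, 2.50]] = [[-58.88, -42.49], [23.43, 41.57]]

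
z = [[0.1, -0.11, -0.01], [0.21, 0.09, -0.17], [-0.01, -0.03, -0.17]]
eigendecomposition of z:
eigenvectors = [[-0.01+0.59j, -0.01-0.59j, (0.19+0j)], [0.80+0.00j, 0.80-0.00j, 0.41+0.00j], [-0.08+0.02j, (-0.08-0.02j), (0.89+0j)]]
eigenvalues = [(0.1+0.15j), (0.1-0.15j), (-0.19+0j)]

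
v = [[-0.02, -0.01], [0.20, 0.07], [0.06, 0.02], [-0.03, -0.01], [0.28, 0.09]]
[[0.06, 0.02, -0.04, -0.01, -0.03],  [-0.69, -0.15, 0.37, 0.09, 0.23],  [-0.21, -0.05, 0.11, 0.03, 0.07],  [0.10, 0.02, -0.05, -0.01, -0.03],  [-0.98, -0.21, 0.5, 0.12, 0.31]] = v @ [[-4.04, -0.55, 1.2, -0.11, 0.65], [1.64, -0.63, 1.82, 1.64, 1.42]]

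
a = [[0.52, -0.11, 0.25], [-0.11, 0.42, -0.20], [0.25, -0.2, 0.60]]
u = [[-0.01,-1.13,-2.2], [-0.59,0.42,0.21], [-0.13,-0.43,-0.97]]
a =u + [[0.53,1.02,2.45],[0.48,0.00,-0.41],[0.38,0.23,1.57]]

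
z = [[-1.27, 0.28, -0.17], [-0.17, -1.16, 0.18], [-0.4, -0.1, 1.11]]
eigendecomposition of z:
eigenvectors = [[0.06+0.00j, -0.80+0.00j, -0.80-0.00j],[(-0.08+0j), (-0.22-0.54j), (-0.22+0.54j)],[-0.99+0.00j, (-0.14-0.03j), (-0.14+0.03j)]]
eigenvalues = [(1.13+0j), (-1.22+0.18j), (-1.22-0.18j)]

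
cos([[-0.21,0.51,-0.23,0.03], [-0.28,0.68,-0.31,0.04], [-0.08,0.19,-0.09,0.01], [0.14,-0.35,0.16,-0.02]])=[[1.04, -0.09, 0.04, -0.01],[0.05, 0.88, 0.06, -0.01],[0.01, -0.03, 1.02, -0.0],[-0.03, 0.06, -0.03, 1.00]]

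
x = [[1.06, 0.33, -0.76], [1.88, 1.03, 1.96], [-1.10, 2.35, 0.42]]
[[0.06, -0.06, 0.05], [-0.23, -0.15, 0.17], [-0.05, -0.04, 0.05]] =x@[[-0.01, -0.05, 0.05], [-0.01, -0.04, 0.04], [-0.10, -0.01, 0.02]]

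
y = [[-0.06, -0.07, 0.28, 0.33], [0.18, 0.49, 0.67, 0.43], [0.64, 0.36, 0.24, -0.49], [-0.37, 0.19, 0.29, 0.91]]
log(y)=[[-1.99+1.33j, (0.52+1.38j), -0.27-1.71j, 0.01-1.62j], [0.68+0.67j, (-0.93+0.69j), (1.11-0.86j), 0.69-0.81j], [1.05-1.54j, (0.15-1.6j), -0.62+1.98j, (-0.4+1.87j)], [-1.00+0.70j, 0.68+0.73j, -0.11-0.90j, -0.38-0.86j]]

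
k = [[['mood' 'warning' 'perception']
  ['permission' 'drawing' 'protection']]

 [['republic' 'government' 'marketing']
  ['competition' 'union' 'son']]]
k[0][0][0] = 'mood'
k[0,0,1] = 'warning'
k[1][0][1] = 'government'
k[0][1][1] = 'drawing'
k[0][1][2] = 'protection'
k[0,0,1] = 'warning'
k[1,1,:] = ['competition', 'union', 'son']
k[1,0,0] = 'republic'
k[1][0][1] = 'government'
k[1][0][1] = 'government'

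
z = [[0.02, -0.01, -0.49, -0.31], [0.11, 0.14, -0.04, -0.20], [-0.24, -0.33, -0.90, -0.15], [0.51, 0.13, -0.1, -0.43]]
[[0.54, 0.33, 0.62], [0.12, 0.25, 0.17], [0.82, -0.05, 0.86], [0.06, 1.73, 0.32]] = z@[[-0.41, 2.74, -0.03], [0.61, -2.58, 0.26], [-0.99, 0.55, -0.96], [-0.22, -1.67, -0.48]]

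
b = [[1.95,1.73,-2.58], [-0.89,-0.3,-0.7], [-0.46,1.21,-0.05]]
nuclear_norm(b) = 6.09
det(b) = 5.30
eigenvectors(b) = [[(-0.93+0j), (-0.01-0.59j), (-0.01+0.59j)],[0.23+0.00j, 0.61+0.00j, 0.61-0.00j],[(0.3+0j), (0.07-0.52j), (0.07+0.52j)]]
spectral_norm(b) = 3.69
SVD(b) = [[-0.99, 0.08, -0.08], [0.04, -0.47, -0.88], [-0.11, -0.88, 0.46]] @ diag([3.6898133296419577, 1.2651169232676396, 1.134397092229325]) @ [[-0.52, -0.50, 0.69], [0.77, -0.62, 0.13], [0.36, 0.6, 0.71]]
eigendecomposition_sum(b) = [[1.77+0.00j, 0.25+0.00j, -1.98-0.00j], [(-0.45+0j), -0.06-0.00j, 0.50+0.00j], [(-0.57+0j), (-0.08-0j), (0.63+0j)]] + [[0.09+0.21j,  (0.74+0.1j),  (-0.3+0.58j)], [(-0.22+0.09j),  -0.12+0.77j,  -0.60-0.32j], [0.05+0.20j,  0.65+0.19j,  -0.34+0.48j]] + [[(0.09-0.21j),(0.74-0.1j),(-0.3-0.58j)],[(-0.22-0.09j),-0.12-0.77j,-0.60+0.32j],[(0.05-0.2j),(0.65-0.19j),(-0.34-0.48j)]]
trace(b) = 1.60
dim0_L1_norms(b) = [3.3, 3.24, 3.33]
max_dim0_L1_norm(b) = 3.33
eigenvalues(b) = [(2.34+0j), (-0.37+1.46j), (-0.37-1.46j)]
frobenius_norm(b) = 4.06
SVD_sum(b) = [[1.91, 1.85, -2.53],[-0.07, -0.07, 0.09],[0.21, 0.2, -0.28]] + [[0.08,  -0.06,  0.01],  [-0.46,  0.37,  -0.08],  [-0.86,  0.69,  -0.15]] + [[-0.03, -0.06, -0.07],[-0.36, -0.6, -0.71],[0.19, 0.32, 0.38]]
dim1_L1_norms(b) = [6.26, 1.89, 1.72]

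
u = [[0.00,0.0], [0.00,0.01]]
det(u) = 0.00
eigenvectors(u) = [[1.00, 0.0], [0.00, 1.00]]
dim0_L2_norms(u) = [0.0, 0.01]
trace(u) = 0.01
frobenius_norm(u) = 0.01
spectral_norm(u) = 0.01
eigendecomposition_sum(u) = [[0.00, 0.00], [0.0, 0.00]] + [[0.0,0.0], [0.00,0.01]]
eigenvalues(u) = [0.0, 0.01]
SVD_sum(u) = [[0.0,0.0],[0.00,0.01]] + [[0.00, 0.0], [0.00, 0.0]]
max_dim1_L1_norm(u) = 0.01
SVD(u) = [[0.0,1.0], [1.0,0.00]] @ diag([0.01, 0.0]) @ [[0.00, 1.0], [1.0, 0.0]]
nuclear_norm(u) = 0.01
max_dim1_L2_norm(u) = 0.01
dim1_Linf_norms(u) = [0.0, 0.01]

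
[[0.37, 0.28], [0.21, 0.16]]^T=[[0.37,0.21], [0.28,0.16]]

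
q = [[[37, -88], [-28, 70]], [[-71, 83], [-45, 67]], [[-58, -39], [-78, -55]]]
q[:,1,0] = [-28, -45, -78]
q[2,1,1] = -55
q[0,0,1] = -88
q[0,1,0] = -28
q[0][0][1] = -88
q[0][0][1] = -88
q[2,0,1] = -39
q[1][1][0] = -45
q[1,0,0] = -71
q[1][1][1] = 67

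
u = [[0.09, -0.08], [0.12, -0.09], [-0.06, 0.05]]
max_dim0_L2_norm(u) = 0.16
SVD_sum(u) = [[0.09, -0.08], [0.12, -0.09], [-0.06, 0.05]] + [[-0.0, -0.0], [0.00, 0.0], [0.0, 0.00]]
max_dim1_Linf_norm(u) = 0.12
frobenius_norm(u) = 0.21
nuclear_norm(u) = 0.22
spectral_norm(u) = 0.21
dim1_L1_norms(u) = [0.17, 0.21, 0.11]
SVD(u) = [[-0.58, 0.73], [-0.72, -0.67], [0.38, -0.16]] @ diag([0.20745424476119828, 0.007920626904534834]) @ [[-0.78, 0.63], [-0.63, -0.78]]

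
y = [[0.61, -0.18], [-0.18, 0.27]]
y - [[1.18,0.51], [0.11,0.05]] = [[-0.57, -0.69], [-0.29, 0.22]]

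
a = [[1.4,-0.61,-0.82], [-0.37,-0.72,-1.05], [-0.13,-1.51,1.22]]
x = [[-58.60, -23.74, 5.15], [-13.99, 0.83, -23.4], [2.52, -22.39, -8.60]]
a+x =[[-57.20, -24.35, 4.33], [-14.36, 0.11, -24.45], [2.39, -23.9, -7.38]]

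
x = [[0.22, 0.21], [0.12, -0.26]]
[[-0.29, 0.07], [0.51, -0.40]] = x@[[0.39,-0.79], [-1.8,1.16]]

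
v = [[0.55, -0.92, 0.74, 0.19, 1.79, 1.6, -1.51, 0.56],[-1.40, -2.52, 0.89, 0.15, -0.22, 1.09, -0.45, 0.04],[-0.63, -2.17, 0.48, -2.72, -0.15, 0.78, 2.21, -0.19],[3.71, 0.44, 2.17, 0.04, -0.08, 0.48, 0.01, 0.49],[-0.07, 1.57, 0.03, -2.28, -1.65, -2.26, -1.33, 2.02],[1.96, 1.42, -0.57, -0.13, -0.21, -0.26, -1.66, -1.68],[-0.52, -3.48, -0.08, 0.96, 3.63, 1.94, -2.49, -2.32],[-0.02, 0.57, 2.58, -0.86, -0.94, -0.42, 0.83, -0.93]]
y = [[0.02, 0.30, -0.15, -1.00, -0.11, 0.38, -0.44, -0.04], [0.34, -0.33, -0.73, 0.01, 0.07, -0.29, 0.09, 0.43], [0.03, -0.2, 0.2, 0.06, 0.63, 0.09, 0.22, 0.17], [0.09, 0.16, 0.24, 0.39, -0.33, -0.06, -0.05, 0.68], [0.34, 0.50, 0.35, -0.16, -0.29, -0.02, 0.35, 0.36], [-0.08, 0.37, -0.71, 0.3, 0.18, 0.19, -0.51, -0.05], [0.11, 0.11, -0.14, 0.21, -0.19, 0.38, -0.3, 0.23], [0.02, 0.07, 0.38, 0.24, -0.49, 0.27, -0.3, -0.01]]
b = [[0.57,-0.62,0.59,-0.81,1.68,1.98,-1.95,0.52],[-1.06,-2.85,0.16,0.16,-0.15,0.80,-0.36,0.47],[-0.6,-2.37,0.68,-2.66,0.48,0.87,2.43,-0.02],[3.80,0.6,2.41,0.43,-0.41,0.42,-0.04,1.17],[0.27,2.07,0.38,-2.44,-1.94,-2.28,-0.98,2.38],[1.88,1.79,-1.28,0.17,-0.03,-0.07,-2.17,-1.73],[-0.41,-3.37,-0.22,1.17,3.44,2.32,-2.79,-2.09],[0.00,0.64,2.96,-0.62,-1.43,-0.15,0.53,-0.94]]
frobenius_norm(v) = 11.98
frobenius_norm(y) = 2.61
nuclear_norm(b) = 30.97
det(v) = -5433.35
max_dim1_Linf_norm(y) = 1.0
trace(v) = -6.78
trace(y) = -0.13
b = v + y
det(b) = -9895.46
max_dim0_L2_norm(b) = 5.81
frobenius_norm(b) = 12.77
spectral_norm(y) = 1.36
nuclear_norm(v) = 28.96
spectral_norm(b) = 8.43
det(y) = 0.02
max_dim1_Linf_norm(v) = 3.71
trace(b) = -6.91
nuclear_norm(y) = 6.45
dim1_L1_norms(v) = [7.86, 6.76, 9.33, 7.42, 11.21, 7.89, 15.42, 7.15]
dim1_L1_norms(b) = [8.72, 6.01, 10.11, 9.28, 12.74, 9.12, 15.81, 7.27]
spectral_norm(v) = 8.00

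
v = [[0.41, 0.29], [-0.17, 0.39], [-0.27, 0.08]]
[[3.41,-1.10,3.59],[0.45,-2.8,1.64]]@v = [[0.62,0.85],  [0.22,-0.83]]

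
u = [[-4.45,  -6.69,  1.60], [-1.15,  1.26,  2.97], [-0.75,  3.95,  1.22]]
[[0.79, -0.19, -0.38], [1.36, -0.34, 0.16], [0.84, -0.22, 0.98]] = u @ [[-0.15, 0.04, -0.34], [0.07, -0.02, 0.24], [0.37, -0.09, -0.18]]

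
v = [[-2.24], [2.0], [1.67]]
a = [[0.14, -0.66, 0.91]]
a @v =[[-0.11]]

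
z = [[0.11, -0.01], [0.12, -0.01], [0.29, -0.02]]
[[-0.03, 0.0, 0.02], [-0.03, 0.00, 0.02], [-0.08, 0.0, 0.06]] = z @ [[-0.29, 0.0, 0.19], [-0.14, -0.15, -0.22]]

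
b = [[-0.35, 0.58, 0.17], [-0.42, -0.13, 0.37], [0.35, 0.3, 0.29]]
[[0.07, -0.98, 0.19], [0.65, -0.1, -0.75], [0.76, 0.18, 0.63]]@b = [[0.45, 0.22, -0.3], [-0.45, 0.17, -0.14], [-0.12, 0.61, 0.38]]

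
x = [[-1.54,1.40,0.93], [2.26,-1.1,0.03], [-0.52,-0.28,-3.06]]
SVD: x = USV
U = [[-0.63, 0.25, 0.74], [0.50, -0.6, 0.63], [0.6, 0.76, 0.25]]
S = [3.39, 3.11, 0.32]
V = [[0.53, -0.47, -0.71],[-0.69, 0.26, -0.68],[0.5, 0.84, -0.19]]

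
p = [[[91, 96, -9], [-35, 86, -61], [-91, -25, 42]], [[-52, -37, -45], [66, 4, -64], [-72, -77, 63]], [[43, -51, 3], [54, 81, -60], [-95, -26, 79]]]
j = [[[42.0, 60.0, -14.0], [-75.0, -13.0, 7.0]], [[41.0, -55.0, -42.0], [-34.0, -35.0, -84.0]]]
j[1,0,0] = 41.0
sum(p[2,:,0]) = 2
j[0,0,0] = 42.0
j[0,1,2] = 7.0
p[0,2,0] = -91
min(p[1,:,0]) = -72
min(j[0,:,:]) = -75.0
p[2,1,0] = 54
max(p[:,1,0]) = 66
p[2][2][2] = 79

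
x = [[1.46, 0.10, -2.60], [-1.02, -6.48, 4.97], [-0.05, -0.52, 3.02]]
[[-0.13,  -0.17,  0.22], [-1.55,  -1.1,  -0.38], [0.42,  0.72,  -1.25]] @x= [[-0.03, 0.97, 0.16], [-1.12, 7.17, -2.58], [-0.06, -3.97, -1.29]]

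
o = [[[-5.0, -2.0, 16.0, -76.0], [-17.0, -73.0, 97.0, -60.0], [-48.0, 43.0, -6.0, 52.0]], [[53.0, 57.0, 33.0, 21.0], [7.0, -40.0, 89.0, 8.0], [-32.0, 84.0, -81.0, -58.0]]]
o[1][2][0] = -32.0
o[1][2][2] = -81.0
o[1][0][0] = 53.0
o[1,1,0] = 7.0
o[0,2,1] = 43.0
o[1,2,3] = -58.0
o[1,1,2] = 89.0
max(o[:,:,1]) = 84.0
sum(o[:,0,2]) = 49.0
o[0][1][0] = -17.0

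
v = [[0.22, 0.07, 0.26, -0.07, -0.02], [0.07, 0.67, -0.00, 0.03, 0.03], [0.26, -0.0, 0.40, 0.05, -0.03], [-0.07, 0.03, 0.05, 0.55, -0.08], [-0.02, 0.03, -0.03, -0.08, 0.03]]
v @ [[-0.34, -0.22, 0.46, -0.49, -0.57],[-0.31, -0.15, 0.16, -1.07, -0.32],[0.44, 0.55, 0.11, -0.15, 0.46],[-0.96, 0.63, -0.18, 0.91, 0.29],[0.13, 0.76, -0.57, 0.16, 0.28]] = [[0.08,0.02,0.16,-0.29,-0.05], [-0.26,-0.07,0.12,-0.72,-0.24], [0.04,0.17,0.17,-0.15,0.04], [-0.5,0.32,-0.08,0.48,0.19], [0.06,-0.04,-0.01,-0.09,-0.03]]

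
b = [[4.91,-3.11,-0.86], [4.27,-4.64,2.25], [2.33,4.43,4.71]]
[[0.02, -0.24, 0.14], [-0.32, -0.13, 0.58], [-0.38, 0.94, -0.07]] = b@[[0.00, 0.03, -0.02], [0.02, 0.1, -0.10], [-0.10, 0.09, 0.09]]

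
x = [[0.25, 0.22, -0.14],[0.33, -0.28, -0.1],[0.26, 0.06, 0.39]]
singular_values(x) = [0.51, 0.43, 0.34]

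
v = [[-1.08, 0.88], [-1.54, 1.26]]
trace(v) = 0.18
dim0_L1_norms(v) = [2.62, 2.14]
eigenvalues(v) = [-0.03, 0.21]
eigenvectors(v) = [[-0.64, -0.56], [-0.77, -0.83]]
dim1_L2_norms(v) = [1.39, 1.99]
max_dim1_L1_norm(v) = 2.8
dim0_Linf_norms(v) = [1.54, 1.26]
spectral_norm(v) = 2.43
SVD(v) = [[-0.57, -0.82], [-0.82, 0.57]] @ diag([2.428990466169222, 0.002305484553355145]) @ [[0.77, -0.63], [0.63, 0.77]]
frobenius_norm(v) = 2.43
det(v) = -0.01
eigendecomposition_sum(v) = [[-0.15, 0.1],[-0.18, 0.12]] + [[-0.93,0.78], [-1.36,1.14]]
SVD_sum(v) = [[-1.08,0.88], [-1.54,1.26]] + [[-0.0, -0.00], [0.0, 0.00]]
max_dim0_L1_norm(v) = 2.62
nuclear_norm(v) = 2.43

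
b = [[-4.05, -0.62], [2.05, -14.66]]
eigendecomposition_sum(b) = [[-4.22, 0.25], [-0.82, 0.05]] + [[0.17, -0.87], [2.87, -14.71]]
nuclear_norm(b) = 18.90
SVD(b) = [[0.0, 1.0], [1.0, -0.0]] @ diag([14.802741596896073, 4.096808662303217]) @ [[0.14, -0.99], [-0.99, -0.14]]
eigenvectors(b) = [[0.98,0.06], [0.19,1.00]]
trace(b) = -18.71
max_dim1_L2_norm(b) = 14.8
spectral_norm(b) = 14.80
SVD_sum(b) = [[0.01, -0.06],[2.03, -14.66]] + [[-4.06,-0.56], [0.02,0.00]]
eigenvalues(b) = [-4.17, -14.54]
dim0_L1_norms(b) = [6.1, 15.28]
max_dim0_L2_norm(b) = 14.67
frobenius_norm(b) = 15.36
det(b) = 60.64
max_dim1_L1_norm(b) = 16.71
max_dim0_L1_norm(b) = 15.28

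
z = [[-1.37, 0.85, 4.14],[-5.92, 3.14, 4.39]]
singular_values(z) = [8.86, 2.34]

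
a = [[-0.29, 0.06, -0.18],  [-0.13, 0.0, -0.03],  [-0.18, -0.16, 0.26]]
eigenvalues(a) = [-0.34, 0.0, 0.31]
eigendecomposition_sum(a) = [[-0.31, 0.01, -0.09], [-0.13, 0.00, -0.04], [-0.13, 0.00, -0.04]] + [[0.0, -0.0, 0.0],  [-0.0, 0.0, -0.00],  [-0.00, 0.0, -0.00]] + [[0.02, 0.05, -0.09], [-0.0, -0.0, 0.01], [-0.05, -0.16, 0.30]]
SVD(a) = [[-0.92, 0.2, 0.34], [-0.36, -0.06, -0.93], [-0.16, -0.98, 0.13]] @ diag([0.36887511980976223, 0.3569749935014126, 5.2369772869511576e-18]) @ [[0.93, -0.08, 0.36], [0.36, 0.47, -0.81], [-0.11, 0.88, 0.47]]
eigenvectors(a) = [[0.86, 0.11, -0.29], [0.36, -0.88, 0.03], [0.36, -0.47, 0.96]]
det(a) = -0.00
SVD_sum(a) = [[-0.32, 0.03, -0.12], [-0.12, 0.01, -0.05], [-0.06, 0.00, -0.02]] + [[0.03,0.03,-0.06], [-0.01,-0.01,0.02], [-0.12,-0.16,0.28]] + [[-0.0, 0.00, 0.0], [0.00, -0.00, -0.0], [-0.00, 0.0, 0.00]]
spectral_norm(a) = 0.37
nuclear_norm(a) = 0.73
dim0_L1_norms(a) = [0.6, 0.22, 0.47]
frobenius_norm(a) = 0.51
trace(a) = -0.03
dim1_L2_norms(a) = [0.35, 0.13, 0.35]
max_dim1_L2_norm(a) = 0.35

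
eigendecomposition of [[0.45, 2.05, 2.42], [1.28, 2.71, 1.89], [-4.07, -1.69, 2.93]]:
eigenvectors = [[(-0.59+0j),-0.05+0.44j,-0.05-0.44j], [(0.65+0j),(0.13+0.46j),(0.13-0.46j)], [(-0.48+0j),(-0.76+0j),(-0.76-0j)]]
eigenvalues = [(0.15+0j), (2.97+3.34j), (2.97-3.34j)]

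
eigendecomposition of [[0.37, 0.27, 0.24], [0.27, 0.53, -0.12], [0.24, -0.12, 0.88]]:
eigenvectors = [[0.77, -0.53, 0.35], [-0.55, -0.83, -0.04], [-0.31, 0.17, 0.93]]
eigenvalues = [0.08, 0.72, 0.98]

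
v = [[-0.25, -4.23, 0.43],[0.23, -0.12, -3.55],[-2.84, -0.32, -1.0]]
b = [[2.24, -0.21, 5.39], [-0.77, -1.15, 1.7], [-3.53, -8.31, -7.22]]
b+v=[[1.99,-4.44,5.82], [-0.54,-1.27,-1.85], [-6.37,-8.63,-8.22]]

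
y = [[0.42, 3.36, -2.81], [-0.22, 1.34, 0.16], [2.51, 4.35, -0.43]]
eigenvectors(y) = [[0.74+0.00j, (0.74-0j), (-0.29+0j)], [(-0.01+0.06j), -0.01-0.06j, (0.55+0j)], [(0.15-0.65j), (0.15+0.65j), (0.79+0j)]]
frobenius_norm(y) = 6.83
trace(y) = 1.33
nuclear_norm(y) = 9.53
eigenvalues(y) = [(-0.18+2.73j), (-0.18-2.73j), (1.68+0j)]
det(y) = 12.64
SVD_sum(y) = [[1.35,3.56,-1.31],[0.35,0.94,-0.34],[1.61,4.27,-1.57]] + [[-0.96, -0.18, -1.48], [0.08, 0.02, 0.13], [0.78, 0.15, 1.21]] + [[0.04, -0.02, -0.02], [-0.66, 0.39, 0.38], [0.11, -0.07, -0.07]]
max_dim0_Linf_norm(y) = 4.35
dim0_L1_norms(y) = [3.15, 9.05, 3.4]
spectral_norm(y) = 6.37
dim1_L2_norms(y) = [4.4, 1.37, 5.04]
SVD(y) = [[-0.63, -0.77, -0.06], [-0.17, 0.07, 0.98], [-0.76, 0.63, -0.17]] @ diag([6.374466067374642, 2.293001138063761, 0.8645970950261018]) @ [[-0.33, -0.88, 0.33], [0.54, 0.10, 0.83], [-0.77, 0.46, 0.45]]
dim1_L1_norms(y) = [6.59, 1.72, 7.29]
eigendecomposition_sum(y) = [[0.21+1.38j, 2.07+0.78j, -1.37-0.03j], [(-0.11+0j), (-0.08+0.15j), (0.02-0.1j)], [(1.26+0.09j), (1.1-1.68j), (-0.31+1.2j)]] + [[0.21-1.38j, 2.07-0.78j, -1.37+0.03j], [-0.11-0.00j, (-0.08-0.15j), (0.02+0.1j)], [(1.26-0.09j), (1.1+1.68j), (-0.31-1.2j)]] + [[(0.01-0j), -0.79-0.00j, (-0.07+0j)], [-0.01+0.00j, 1.50+0.00j, (0.13-0j)], [(-0.01+0j), (2.15+0j), 0.18-0.00j]]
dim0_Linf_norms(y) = [2.51, 4.35, 2.81]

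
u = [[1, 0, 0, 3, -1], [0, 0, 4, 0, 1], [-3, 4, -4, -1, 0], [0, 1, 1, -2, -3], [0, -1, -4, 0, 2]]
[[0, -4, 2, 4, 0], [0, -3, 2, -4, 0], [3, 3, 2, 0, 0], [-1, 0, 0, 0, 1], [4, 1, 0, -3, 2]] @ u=[[-6, 12, -20, -10, -16], [-6, 4, -24, 6, 9], [-3, 8, 4, 7, 0], [-1, -1, -4, -3, 3], [4, -5, -7, 18, 10]]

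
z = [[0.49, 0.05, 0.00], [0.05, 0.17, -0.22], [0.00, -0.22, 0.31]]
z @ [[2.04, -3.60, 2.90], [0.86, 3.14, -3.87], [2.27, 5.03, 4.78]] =[[1.04, -1.61, 1.23], [-0.25, -0.75, -1.56], [0.51, 0.87, 2.33]]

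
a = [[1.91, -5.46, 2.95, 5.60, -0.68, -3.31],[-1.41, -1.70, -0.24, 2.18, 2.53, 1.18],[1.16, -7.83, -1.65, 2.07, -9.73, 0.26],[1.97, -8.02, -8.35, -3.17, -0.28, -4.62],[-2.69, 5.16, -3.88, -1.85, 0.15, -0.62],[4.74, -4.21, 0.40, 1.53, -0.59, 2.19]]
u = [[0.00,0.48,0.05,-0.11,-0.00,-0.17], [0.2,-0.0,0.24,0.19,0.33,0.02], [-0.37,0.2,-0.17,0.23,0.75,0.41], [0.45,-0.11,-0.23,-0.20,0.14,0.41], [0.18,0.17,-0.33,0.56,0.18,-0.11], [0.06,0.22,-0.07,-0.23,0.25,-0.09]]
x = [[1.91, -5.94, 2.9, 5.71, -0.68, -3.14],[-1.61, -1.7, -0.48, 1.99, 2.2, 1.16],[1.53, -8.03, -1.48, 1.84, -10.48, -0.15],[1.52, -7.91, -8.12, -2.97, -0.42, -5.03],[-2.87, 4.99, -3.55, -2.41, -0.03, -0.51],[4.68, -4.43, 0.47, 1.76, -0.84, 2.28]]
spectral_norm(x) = 17.62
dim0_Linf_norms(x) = [4.68, 8.03, 8.12, 5.71, 10.48, 5.03]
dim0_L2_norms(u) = [0.64, 0.6, 0.51, 0.71, 0.89, 0.62]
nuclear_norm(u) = 3.68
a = x + u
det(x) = -48509.97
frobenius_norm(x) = 23.58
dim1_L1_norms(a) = [19.91, 9.24, 22.7, 26.41, 14.35, 13.66]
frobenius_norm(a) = 23.17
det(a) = -64573.93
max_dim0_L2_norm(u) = 0.89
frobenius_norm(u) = 1.65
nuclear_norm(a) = 47.76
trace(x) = -1.99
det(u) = -0.02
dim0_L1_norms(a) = [13.88, 32.38, 17.47, 16.4, 13.96, 12.18]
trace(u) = -0.28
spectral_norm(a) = 17.05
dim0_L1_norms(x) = [14.12, 33.0, 17.0, 16.68, 14.65, 12.27]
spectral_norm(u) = 1.08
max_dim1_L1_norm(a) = 26.41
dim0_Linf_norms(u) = [0.45, 0.48, 0.33, 0.56, 0.75, 0.41]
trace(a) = -2.27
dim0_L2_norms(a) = [6.37, 14.24, 9.82, 7.5, 10.1, 6.24]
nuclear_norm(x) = 47.76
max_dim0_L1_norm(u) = 1.65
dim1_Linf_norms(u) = [0.48, 0.33, 0.75, 0.45, 0.56, 0.25]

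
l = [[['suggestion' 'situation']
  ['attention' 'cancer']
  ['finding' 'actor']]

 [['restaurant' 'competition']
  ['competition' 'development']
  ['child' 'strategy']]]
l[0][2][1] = 'actor'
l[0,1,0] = 'attention'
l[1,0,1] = 'competition'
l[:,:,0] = [['suggestion', 'attention', 'finding'], ['restaurant', 'competition', 'child']]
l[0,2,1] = 'actor'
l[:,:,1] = [['situation', 'cancer', 'actor'], ['competition', 'development', 'strategy']]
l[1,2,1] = 'strategy'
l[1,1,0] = 'competition'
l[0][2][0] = 'finding'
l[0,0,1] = 'situation'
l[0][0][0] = 'suggestion'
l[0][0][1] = 'situation'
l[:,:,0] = [['suggestion', 'attention', 'finding'], ['restaurant', 'competition', 'child']]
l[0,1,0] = 'attention'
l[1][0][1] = 'competition'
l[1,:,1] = ['competition', 'development', 'strategy']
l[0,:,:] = [['suggestion', 'situation'], ['attention', 'cancer'], ['finding', 'actor']]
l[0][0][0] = 'suggestion'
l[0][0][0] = 'suggestion'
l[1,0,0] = 'restaurant'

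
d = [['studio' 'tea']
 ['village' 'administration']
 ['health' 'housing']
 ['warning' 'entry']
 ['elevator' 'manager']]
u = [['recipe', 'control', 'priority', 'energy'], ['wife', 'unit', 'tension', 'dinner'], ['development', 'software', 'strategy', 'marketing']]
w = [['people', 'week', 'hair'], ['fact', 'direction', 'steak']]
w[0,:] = ['people', 'week', 'hair']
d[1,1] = 'administration'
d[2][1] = 'housing'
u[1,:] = ['wife', 'unit', 'tension', 'dinner']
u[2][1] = 'software'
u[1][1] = 'unit'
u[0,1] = 'control'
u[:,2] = ['priority', 'tension', 'strategy']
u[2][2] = 'strategy'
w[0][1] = 'week'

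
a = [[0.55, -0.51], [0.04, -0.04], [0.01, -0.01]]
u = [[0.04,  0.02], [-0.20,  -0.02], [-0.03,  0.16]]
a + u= [[0.59, -0.49], [-0.16, -0.06], [-0.02, 0.15]]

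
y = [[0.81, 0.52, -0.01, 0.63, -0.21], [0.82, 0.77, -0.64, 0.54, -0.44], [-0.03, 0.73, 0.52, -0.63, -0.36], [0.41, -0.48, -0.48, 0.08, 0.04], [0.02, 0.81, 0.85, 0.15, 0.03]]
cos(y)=[[0.41,-0.22,0.36,-0.33,0.2], [-0.71,0.95,0.7,-0.59,0.17], [-0.09,-0.5,1.04,0.09,0.27], [-0.02,0.27,0.01,0.82,-0.15], [-0.26,-0.63,-0.03,0.12,1.32]]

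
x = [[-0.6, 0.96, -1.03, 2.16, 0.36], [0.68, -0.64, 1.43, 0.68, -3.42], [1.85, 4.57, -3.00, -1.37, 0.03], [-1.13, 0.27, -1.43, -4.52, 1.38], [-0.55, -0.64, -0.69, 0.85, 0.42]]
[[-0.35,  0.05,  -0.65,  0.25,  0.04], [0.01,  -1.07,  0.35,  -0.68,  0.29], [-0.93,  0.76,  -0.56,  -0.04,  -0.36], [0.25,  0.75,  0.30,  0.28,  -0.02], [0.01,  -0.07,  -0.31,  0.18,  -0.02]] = x@[[-0.04, -0.0, 0.04, -0.11, -0.18],  [-0.15, 0.16, -0.03, 0.01, 0.04],  [0.09, 0.03, 0.24, -0.05, 0.07],  [-0.07, -0.08, -0.16, 0.03, -0.0],  [0.04, 0.28, -0.02, 0.16, -0.1]]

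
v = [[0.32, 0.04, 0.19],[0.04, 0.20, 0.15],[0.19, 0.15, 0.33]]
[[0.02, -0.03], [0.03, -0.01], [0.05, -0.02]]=v @ [[-0.04, -0.09], [0.02, 0.00], [0.17, -0.01]]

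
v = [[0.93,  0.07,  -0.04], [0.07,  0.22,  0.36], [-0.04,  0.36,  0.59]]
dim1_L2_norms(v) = [0.93, 0.43, 0.69]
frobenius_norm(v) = 1.24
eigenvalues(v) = [-0.01, 0.94, 0.81]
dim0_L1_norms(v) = [1.04, 0.65, 0.99]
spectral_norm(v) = 0.94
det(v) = -0.01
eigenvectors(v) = [[-0.09, 1.00, -0.02], [0.85, 0.08, 0.52], [-0.52, -0.03, 0.85]]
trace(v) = 1.74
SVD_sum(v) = [[0.93, 0.08, -0.03], [0.08, 0.01, -0.0], [-0.03, -0.00, 0.00]] + [[0.0, -0.01, -0.01], [-0.01, 0.22, 0.36], [-0.01, 0.36, 0.59]] + [[-0.0, 0.0, -0.0], [0.00, -0.00, 0.0], [-0.0, 0.00, -0.0]]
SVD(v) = [[-1.00,0.02,0.09],[-0.08,-0.52,-0.85],[0.03,-0.85,0.52]] @ diag([0.93697591599284, 0.8097107026466599, 0.006686618639500235]) @ [[-1.0, -0.08, 0.03], [0.02, -0.52, -0.85], [-0.09, 0.85, -0.52]]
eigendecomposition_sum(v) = [[-0.0, 0.0, -0.0],[0.0, -0.00, 0.0],[-0.00, 0.00, -0.00]] + [[0.93, 0.08, -0.03], [0.08, 0.01, -0.00], [-0.03, -0.00, 0.00]] + [[0.00, -0.01, -0.01], [-0.01, 0.22, 0.36], [-0.01, 0.36, 0.59]]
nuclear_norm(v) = 1.75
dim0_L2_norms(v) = [0.93, 0.43, 0.69]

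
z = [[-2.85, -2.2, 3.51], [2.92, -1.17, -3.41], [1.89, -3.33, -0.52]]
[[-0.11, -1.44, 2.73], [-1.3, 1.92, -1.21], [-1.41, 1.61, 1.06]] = z@[[0.10, 0.63, -0.10], [0.43, -0.13, -0.44], [0.32, 0.02, 0.42]]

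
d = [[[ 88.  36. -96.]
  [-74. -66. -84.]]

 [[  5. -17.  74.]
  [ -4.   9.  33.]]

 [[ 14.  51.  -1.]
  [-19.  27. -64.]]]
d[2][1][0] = -19.0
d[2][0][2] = -1.0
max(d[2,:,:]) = 51.0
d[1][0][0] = 5.0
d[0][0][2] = -96.0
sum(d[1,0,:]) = 62.0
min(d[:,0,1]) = -17.0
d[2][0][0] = 14.0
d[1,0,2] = 74.0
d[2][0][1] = 51.0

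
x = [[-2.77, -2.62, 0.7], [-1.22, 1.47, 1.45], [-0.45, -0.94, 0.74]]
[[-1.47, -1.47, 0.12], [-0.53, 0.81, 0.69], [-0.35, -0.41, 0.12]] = x @[[0.42,  0.09,  -0.10], [0.09,  0.50,  0.13], [-0.10,  0.13,  0.26]]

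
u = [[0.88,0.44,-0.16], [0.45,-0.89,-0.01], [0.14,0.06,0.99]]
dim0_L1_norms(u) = [1.47, 1.39, 1.16]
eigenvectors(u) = [[0.23+0.00j, (-0.01+0.7j), (-0.01-0.7j)],  [(-0.97+0j), 0.01+0.17j, 0.01-0.17j],  [(0.01+0j), (0.7+0j), (0.7-0j)]]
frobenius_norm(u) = 1.73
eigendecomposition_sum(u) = [[-0.05-0.00j, 0.22-0.00j, -0.00+0.00j],[0.23+0.00j, (-0.94+0j), (0.01-0j)],[(-0-0j), (0.01-0j), -0.00+0.00j]] + [[(0.47+0.08j), 0.11+0.03j, -0.08+0.49j], [(0.11+0.01j), (0.03+0j), -0.01+0.12j], [0.07-0.47j, (0.02-0.11j), 0.50+0.07j]] + [[0.47-0.08j,0.11-0.03j,(-0.08-0.49j)], [0.11-0.01j,0.03-0.00j,(-0.01-0.12j)], [0.07+0.47j,(0.02+0.11j),0.50-0.07j]]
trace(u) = 0.98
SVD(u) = [[-0.54, 0.31, -0.78], [-0.24, 0.83, 0.5], [0.81, 0.46, -0.38]] @ diag([1.004646581518722, 0.9983835685365717, 0.9927313313877663]) @ [[-0.47, 0.02, 0.88], [0.71, -0.58, 0.39], [-0.52, -0.82, -0.26]]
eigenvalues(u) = [(-1+0j), (0.99+0.15j), (0.99-0.15j)]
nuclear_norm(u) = 3.00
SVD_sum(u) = [[0.26, -0.01, -0.48], [0.11, -0.01, -0.21], [-0.38, 0.02, 0.71]] + [[0.22, -0.18, 0.12], [0.59, -0.48, 0.33], [0.33, -0.26, 0.18]] + [[0.40, 0.63, 0.20],[-0.26, -0.4, -0.13],[0.19, 0.31, 0.1]]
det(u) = -1.00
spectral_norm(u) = 1.00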